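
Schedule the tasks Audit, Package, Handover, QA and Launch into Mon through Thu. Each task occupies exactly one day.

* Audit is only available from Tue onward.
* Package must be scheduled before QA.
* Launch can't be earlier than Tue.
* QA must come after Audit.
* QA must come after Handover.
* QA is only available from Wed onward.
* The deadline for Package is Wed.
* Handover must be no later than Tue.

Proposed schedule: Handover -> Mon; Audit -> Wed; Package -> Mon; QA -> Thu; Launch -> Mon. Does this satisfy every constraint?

Handover must be no later than Tue — holds.
QA must come after Handover — holds.
QA must come after Audit — holds.
Launch can't be earlier than Tue — violated.
QA is only available from Wed onward — holds.
Audit is only available from Tue onward — holds.
The deadline for Package is Wed — holds.
Package must be scheduled before QA — holds.

No. Launch can't be earlier than Tue is not satisfied.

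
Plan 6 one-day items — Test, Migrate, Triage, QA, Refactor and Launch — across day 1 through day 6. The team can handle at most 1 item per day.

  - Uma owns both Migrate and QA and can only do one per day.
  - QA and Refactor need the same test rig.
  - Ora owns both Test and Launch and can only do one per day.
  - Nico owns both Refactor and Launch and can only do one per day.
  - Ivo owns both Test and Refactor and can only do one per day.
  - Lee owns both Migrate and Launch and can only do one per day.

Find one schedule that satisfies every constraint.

Launch -> day 6; Triage -> day 3; Migrate -> day 2; Test -> day 1; Refactor -> day 5; QA -> day 4

Checking: Test(day 1) != Launch(day 6); Migrate(day 2) != Launch(day 6); Refactor(day 5) != Launch(day 6); Migrate(day 2) != QA(day 4); QA(day 4) != Refactor(day 5); Test(day 1) != Refactor(day 5); max 1 per day (cap 1).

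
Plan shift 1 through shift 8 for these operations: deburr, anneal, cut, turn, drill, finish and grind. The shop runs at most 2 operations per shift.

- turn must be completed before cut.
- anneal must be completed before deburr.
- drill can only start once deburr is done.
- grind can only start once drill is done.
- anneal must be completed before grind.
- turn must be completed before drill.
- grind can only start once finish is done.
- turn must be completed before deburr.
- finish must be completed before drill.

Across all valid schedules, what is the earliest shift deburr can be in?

Precedence pushes deburr to at least shift 2; downstream work caps deburr at shift 6.
deburr at shift 2 is achievable: cut -> shift 3, turn -> shift 1, finish -> shift 2, anneal -> shift 1, grind -> shift 4, drill -> shift 3, deburr -> shift 2.

shift 2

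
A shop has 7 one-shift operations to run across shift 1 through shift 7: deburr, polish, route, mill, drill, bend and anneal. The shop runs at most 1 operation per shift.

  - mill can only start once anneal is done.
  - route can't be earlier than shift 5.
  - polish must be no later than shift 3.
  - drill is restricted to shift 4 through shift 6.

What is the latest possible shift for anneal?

Downstream work caps anneal at shift 6.
anneal at shift 6 is achievable: polish in shift 1; drill in shift 4; mill in shift 7; deburr in shift 2; route in shift 5; bend in shift 3; anneal in shift 6.

shift 6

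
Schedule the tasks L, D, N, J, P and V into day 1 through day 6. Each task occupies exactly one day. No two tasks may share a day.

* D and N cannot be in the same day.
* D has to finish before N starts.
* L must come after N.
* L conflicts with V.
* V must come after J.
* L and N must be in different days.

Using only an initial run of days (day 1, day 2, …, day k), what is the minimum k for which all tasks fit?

The precedence chain requires at least 3 distinct days.
With at most 1 per day and 6 tasks, at least 6 days are needed.
6 works (last occupied day: day 6): for example L in day 3; P in day 6; V in day 5; J in day 4; D in day 1; N in day 2.

6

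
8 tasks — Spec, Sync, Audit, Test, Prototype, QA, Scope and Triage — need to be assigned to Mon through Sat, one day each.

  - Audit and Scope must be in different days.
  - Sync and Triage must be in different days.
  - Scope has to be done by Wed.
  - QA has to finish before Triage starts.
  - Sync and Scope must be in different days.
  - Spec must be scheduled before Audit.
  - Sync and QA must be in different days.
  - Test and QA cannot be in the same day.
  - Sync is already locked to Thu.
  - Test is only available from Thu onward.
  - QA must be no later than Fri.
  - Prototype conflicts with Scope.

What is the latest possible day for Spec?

Downstream work caps Spec at Fri.
Spec at Fri is achievable: Sync -> Thu; Spec -> Fri; Prototype -> Tue; Audit -> Sat; QA -> Mon; Scope -> Mon; Triage -> Tue; Test -> Thu.

Fri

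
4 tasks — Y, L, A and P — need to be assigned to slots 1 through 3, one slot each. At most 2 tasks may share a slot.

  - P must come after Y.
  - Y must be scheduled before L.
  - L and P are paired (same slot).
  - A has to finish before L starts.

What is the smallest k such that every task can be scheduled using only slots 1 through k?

The precedence chain requires at least 2 distinct slots.
With at most 2 per slot and 4 tasks, at least 2 slots are needed.
2 works (last occupied slot: 2): for example A -> 1; P -> 2; Y -> 1; L -> 2.

2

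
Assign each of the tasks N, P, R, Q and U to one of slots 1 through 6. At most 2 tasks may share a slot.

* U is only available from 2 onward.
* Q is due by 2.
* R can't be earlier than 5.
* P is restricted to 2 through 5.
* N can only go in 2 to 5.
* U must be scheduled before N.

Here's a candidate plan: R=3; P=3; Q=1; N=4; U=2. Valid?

No. R can't be earlier than 5 is not satisfied.

P is restricted to 2 through 5 — holds.
R can't be earlier than 5 — violated.
At most 2 tasks may share a slot — holds.
U must be scheduled before N — holds.
N can only go in 2 to 5 — holds.
Q is due by 2 — holds.
U is only available from 2 onward — holds.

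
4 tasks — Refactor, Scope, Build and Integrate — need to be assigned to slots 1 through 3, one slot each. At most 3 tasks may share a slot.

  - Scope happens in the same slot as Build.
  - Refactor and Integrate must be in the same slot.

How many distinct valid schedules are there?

Splitting on Refactor: it can be 1 (2), 2 (2), 3 (2). Listing each branch's schedules as (Scope, Build, Integrate):
Refactor=1: (2,2,1) (3,3,1) — 2.
Refactor=2: (1,1,2) (3,3,2) — 2.
Refactor=3: (1,1,3) (2,2,3) — 2.
Summing: 2 + 2 + 2 = 6.

6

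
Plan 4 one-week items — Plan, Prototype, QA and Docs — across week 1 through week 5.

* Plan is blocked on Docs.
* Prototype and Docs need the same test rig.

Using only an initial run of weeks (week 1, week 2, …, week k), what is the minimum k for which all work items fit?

2

The precedence chain requires at least 2 distinct weeks.
2 works (last occupied week: week 2): for example Docs in week 1; Plan in week 2; Prototype in week 2; QA in week 1.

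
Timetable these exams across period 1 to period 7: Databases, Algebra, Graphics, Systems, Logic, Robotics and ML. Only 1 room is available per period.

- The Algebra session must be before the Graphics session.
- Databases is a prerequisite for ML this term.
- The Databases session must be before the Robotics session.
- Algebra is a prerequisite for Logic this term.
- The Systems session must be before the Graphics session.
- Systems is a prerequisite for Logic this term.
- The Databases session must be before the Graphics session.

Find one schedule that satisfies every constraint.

Algebra -> period 2, Logic -> period 5, Databases -> period 1, Systems -> period 3, Robotics -> period 6, Graphics -> period 4, ML -> period 7

Checking: Databases(period 1) before Robotics(period 6); Databases(period 1) before Graphics(period 4); Algebra(period 2) before Logic(period 5); Algebra(period 2) before Graphics(period 4); Systems(period 3) before Logic(period 5); Databases(period 1) before ML(period 7); Systems(period 3) before Graphics(period 4); max 1 per period (cap 1).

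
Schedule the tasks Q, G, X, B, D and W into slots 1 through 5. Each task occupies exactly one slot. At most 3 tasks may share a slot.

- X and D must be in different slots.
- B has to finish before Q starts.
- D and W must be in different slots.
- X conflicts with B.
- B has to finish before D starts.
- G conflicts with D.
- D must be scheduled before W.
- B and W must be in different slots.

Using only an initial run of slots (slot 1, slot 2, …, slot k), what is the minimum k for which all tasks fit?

The precedence chain requires at least 3 distinct slots.
With at most 3 per slot and 6 tasks, at least 2 slots are needed.
3 works (last occupied slot: 3): for example W in 3; X in 3; G in 1; Q in 2; B in 1; D in 2.

3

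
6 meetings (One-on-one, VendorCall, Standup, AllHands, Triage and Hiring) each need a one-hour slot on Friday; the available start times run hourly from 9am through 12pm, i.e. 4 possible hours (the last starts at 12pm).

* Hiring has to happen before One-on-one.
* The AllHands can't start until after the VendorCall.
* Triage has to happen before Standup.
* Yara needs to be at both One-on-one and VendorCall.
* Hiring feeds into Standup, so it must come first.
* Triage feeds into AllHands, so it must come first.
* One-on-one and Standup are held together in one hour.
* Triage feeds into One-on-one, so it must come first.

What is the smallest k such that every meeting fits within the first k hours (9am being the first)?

2

The precedence chain requires at least 2 distinct hours.
2 works (last occupied hour: 10am): for example One-on-one=10am; Triage=9am; Hiring=9am; VendorCall=9am; Standup=10am; AllHands=10am.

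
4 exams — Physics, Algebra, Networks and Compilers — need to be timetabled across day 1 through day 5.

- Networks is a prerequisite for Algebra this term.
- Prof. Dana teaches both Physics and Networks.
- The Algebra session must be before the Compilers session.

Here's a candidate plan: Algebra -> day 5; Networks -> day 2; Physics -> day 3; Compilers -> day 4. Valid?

Prof. Dana teaches both Physics and Networks — holds.
The Algebra session must be before the Compilers session — violated.
Networks is a prerequisite for Algebra this term — holds.

No — it violates: The Algebra session must be before the Compilers session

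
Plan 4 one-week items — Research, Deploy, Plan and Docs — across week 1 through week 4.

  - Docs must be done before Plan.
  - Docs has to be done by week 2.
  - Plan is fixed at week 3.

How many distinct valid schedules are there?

32

Splitting on Research: it can be week 1 (8), week 2 (8), week 3 (8), week 4 (8). Listing each branch's schedules as (Deploy, Plan, Docs) by week number:
Research=week 1: (1,3,1) (1,3,2) (2,3,1) (2,3,2) (3,3,1) (3,3,2) (4,3,1) (4,3,2) — 8.
Research=week 2: (1,3,1) (1,3,2) (2,3,1) (2,3,2) (3,3,1) (3,3,2) (4,3,1) (4,3,2) — 8.
Research=week 3: (1,3,1) (1,3,2) (2,3,1) (2,3,2) (3,3,1) (3,3,2) (4,3,1) (4,3,2) — 8.
Research=week 4: (1,3,1) (1,3,2) (2,3,1) (2,3,2) (3,3,1) (3,3,2) (4,3,1) (4,3,2) — 8.
Summing: 8 + 8 + 8 + 8 = 32.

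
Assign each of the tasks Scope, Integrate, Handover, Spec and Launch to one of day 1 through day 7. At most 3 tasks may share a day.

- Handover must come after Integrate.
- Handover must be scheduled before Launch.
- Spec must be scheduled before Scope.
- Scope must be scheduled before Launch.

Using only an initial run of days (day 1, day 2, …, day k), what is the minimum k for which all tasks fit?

3 days

The precedence chain requires at least 3 distinct days.
With at most 3 per day and 5 tasks, at least 2 days are needed.
3 works (last occupied day: day 3): for example Launch in day 3, Spec in day 1, Handover in day 2, Integrate in day 1, Scope in day 2.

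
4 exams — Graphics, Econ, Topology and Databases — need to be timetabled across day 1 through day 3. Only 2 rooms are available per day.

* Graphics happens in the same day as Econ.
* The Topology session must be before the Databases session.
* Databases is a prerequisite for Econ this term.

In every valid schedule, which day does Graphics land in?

Graphics must be in the same day as Econ, which can't be before day 3, so Graphics is at least day 3.
So Graphics is pinned to day 3.

day 3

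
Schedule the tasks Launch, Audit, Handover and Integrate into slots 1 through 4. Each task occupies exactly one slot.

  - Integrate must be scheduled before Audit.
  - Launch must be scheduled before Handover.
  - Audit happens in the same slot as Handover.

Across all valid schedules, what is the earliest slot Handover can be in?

2

Precedence pushes Handover to at least 2.
Handover at 2 is achievable: Audit=2; Handover=2; Launch=1; Integrate=1.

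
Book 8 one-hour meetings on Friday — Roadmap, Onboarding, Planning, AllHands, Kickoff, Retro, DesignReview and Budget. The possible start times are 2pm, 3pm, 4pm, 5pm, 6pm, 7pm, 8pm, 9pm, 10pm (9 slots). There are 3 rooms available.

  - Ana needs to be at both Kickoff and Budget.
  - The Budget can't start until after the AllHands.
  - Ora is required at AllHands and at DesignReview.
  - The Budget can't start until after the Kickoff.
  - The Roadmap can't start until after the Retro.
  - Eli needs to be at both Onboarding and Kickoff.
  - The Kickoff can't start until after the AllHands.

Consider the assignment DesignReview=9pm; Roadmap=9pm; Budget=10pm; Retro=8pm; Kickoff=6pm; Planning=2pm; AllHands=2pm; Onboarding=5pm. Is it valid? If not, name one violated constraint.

Valid

Ora is required at AllHands and at DesignReview — holds.
The Kickoff can't start until after the AllHands — holds.
Eli needs to be at both Onboarding and Kickoff — holds.
The Budget can't start until after the Kickoff — holds.
The Roadmap can't start until after the Retro — holds.
Ana needs to be at both Kickoff and Budget — holds.
The Budget can't start until after the AllHands — holds.
There are 3 rooms available — holds.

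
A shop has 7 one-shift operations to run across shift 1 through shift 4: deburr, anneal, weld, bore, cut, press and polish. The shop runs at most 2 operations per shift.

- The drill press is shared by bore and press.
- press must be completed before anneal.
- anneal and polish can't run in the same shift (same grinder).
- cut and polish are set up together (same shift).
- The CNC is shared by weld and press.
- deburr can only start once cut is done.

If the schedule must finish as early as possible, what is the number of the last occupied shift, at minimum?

The precedence chain requires at least 2 distinct shifts.
With at most 2 per shift and 7 operations, at least 4 shifts are needed.
4 works (last occupied shift: shift 4): for example anneal -> shift 3; weld -> shift 3; polish -> shift 1; bore -> shift 4; deburr -> shift 2; cut -> shift 1; press -> shift 2.

4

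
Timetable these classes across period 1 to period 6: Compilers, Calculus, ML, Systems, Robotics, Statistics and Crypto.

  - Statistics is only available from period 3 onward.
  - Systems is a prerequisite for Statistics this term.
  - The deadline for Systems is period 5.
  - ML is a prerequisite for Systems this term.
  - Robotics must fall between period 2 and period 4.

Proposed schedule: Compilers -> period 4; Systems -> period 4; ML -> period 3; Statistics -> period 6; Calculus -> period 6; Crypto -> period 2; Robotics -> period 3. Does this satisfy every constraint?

Yes, all constraints hold

Statistics is only available from period 3 onward — holds.
ML is a prerequisite for Systems this term — holds.
Systems is a prerequisite for Statistics this term — holds.
The deadline for Systems is period 5 — holds.
Robotics must fall between period 2 and period 4 — holds.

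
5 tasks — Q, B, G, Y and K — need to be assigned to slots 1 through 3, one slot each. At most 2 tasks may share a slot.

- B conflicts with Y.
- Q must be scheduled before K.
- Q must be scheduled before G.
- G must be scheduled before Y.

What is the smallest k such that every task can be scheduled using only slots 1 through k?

The precedence chain requires at least 3 distinct slots.
With at most 2 per slot and 5 tasks, at least 3 slots are needed.
3 works (last occupied slot: 3): for example B in 1, Y in 3, G in 2, K in 2, Q in 1.

3 slots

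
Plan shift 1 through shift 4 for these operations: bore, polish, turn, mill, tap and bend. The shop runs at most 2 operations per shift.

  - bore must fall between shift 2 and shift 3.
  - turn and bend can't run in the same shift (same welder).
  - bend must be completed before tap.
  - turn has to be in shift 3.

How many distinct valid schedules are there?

Splitting on bore: it can be shift 2 (37), shift 3 (21). Listing each branch's schedules as (polish, turn, mill, tap, bend) by shift number:
bore=shift 2: (1,3,1,3,2) (1,3,1,4,2) (1,3,2,3,1) (1,3,2,4,1) (1,3,3,2,1) (1,3,3,4,1) (1,3,3,4,2) (1,3,4,2,1) (1,3,4,3,1) (1,3,4,3,2) (1,3,4,4,1) (1,3,4,4,2) (2,3,1,3,1) (2,3,1,4,1) (2,3,3,4,1) (2,3,4,3,1) (2,3,4,4,1) (3,3,1,2,1) (3,3,1,4,1) (3,3,1,4,2) (3,3,2,4,1) (3,3,4,2,1) (3,3,4,4,1) (3,3,4,4,2) (4,3,1,2,1) (4,3,1,3,1) (4,3,1,3,2) (4,3,1,4,1) (4,3,1,4,2) (4,3,2,3,1) (4,3,2,4,1) (4,3,3,2,1) (4,3,3,4,1) (4,3,3,4,2) (4,3,4,2,1) (4,3,4,3,1) (4,3,4,3,2) — 37.
bore=shift 3: (1,3,1,4,2) (1,3,2,2,1) (1,3,2,4,1) (1,3,2,4,2) (1,3,4,2,1) (1,3,4,4,1) (1,3,4,4,2) (2,3,1,2,1) (2,3,1,4,1) (2,3,1,4,2) (2,3,2,4,1) (2,3,4,2,1) (2,3,4,4,1) (2,3,4,4,2) (4,3,1,2,1) (4,3,1,4,1) (4,3,1,4,2) (4,3,2,2,1) (4,3,2,4,1) (4,3,2,4,2) (4,3,4,2,1) — 21.
Summing: 37 + 21 = 58.

58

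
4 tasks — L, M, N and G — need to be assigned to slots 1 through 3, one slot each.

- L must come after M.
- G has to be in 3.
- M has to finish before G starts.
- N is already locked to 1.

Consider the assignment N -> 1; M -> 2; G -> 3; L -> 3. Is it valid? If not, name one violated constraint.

Yes

G has to be in 3 — holds.
M has to finish before G starts — holds.
L must come after M — holds.
N is already locked to 1 — holds.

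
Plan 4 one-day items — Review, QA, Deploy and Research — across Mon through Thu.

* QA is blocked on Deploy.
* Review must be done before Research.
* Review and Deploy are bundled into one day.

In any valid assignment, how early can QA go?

Precedence pushes QA to at least Tue.
QA at Tue is achievable: Research -> Tue, Deploy -> Mon, Review -> Mon, QA -> Tue.

Tue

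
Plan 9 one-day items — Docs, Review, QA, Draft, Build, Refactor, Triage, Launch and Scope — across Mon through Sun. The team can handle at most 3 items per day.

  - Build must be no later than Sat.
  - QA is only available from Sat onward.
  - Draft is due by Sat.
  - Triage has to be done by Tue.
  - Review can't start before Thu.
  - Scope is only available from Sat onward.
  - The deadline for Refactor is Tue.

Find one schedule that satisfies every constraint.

Draft in Mon; Review in Thu; Launch in Tue; QA in Sat; Refactor in Mon; Scope in Sat; Docs in Tue; Triage in Mon; Build in Tue

Checking: Review=Thu in [Thu,Sun]; Draft=Mon in [Mon,Sat]; Triage=Mon in [Mon,Tue]; Refactor=Mon in [Mon,Tue]; Build=Tue in [Mon,Sat]; QA=Sat in [Sat,Sun]; Scope=Sat in [Sat,Sun]; max 3 per day (cap 3).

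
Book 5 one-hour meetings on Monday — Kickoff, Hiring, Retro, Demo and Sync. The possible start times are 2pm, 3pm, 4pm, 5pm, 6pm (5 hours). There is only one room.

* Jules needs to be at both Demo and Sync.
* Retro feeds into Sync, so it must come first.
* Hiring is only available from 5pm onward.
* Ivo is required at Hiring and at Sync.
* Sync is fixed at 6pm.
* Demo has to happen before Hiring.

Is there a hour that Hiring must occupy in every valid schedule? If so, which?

5pm

Hiring's window is 5pm–6pm.
Sync is fixed at 6pm, and Hiring can't share a hour with Sync.
So Hiring must be 5pm.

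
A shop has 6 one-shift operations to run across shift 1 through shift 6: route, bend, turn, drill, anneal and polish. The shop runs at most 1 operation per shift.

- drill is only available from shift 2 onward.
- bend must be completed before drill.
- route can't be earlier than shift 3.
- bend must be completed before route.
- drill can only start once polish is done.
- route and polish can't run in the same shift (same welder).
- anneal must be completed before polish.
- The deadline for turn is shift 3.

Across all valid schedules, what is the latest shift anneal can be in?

Downstream work caps anneal at shift 4.
anneal at shift 4 is achievable: route=shift 3; polish=shift 5; turn=shift 1; anneal=shift 4; bend=shift 2; drill=shift 6.

shift 4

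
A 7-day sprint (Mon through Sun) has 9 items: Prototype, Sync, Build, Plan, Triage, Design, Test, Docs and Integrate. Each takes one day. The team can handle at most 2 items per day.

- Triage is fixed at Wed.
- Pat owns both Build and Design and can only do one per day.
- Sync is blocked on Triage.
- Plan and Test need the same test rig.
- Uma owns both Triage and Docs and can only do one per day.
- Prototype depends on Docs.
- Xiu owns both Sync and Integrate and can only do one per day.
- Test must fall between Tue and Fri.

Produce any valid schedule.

Docs -> Mon, Triage -> Wed, Prototype -> Tue, Build -> Mon, Plan -> Wed, Test -> Tue, Sync -> Thu, Design -> Thu, Integrate -> Fri

Checking: Docs(Mon) before Prototype(Tue); Triage(Wed) before Sync(Thu); Plan(Wed) != Test(Tue); Build(Mon) != Design(Thu); Sync(Thu) != Integrate(Fri); Triage(Wed) != Docs(Mon); Triage=Wed in [Wed,Wed]; Test=Tue in [Tue,Fri]; max 2 per day (cap 2).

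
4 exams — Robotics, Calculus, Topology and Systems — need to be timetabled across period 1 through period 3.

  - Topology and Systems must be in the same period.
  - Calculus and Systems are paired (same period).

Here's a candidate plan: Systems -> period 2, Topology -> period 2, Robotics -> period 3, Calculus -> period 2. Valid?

Calculus and Systems are paired (same period) — holds.
Topology and Systems must be in the same period — holds.

Yes, all constraints hold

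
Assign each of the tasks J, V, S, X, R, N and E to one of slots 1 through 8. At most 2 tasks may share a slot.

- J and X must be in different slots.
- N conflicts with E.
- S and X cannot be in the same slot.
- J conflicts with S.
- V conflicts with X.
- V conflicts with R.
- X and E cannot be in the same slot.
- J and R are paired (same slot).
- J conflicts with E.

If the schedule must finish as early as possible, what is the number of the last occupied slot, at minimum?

slot 4

With at most 2 per slot and 7 tasks, at least 4 slots are needed.
4 works (last occupied slot: 4): for example N -> 3, S -> 2, V -> 2, R -> 1, E -> 4, J -> 1, X -> 3.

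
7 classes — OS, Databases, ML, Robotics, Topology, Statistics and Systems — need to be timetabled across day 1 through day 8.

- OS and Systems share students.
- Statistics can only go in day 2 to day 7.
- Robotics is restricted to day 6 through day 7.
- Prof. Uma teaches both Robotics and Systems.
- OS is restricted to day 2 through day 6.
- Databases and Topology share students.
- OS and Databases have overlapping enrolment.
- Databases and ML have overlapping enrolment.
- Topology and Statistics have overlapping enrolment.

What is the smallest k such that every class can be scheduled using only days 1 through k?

Robotics can't be placed before day 6, so the schedule must run through at least day 6.
6 works (last occupied day: day 6): for example Robotics=day 6, Statistics=day 2, Systems=day 1, Databases=day 1, ML=day 2, OS=day 2, Topology=day 3.

6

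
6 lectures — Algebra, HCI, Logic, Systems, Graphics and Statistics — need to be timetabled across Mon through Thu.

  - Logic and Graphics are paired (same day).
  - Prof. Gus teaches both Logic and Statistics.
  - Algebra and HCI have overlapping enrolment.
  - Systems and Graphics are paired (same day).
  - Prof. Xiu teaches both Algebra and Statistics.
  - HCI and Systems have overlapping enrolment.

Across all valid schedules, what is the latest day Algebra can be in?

Algebra at Thu is achievable: Statistics in Mon, Logic in Tue, Graphics in Tue, Algebra in Thu, HCI in Mon, Systems in Tue.

Thu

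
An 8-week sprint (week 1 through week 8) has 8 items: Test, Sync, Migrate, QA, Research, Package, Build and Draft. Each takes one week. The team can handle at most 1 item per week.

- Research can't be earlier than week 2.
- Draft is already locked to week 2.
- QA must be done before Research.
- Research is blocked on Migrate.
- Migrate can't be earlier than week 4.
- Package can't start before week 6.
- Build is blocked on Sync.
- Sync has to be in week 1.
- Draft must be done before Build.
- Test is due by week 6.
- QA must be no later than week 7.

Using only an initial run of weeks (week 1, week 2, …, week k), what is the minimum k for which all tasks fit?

8 weeks

The precedence chain requires at least 2 distinct weeks.
With at most 1 per week and 8 tasks, at least 8 weeks are needed.
Package can't be placed before week 6, so the schedule must run through at least week 6.
8 works (last occupied week: week 8): for example Sync=week 1; QA=week 5; Research=week 7; Draft=week 2; Migrate=week 4; Package=week 6; Test=week 3; Build=week 8.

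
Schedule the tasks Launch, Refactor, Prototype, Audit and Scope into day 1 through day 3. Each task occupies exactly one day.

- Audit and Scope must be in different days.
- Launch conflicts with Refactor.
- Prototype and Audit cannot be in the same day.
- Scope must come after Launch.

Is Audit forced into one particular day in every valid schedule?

Audit can be day 1 (e.g. Scope -> day 2; Launch -> day 1; Refactor -> day 2; Prototype -> day 2; Audit -> day 1) or day 2 (e.g. Refactor -> day 2, Launch -> day 1, Audit -> day 2, Scope -> day 3, Prototype -> day 1).

No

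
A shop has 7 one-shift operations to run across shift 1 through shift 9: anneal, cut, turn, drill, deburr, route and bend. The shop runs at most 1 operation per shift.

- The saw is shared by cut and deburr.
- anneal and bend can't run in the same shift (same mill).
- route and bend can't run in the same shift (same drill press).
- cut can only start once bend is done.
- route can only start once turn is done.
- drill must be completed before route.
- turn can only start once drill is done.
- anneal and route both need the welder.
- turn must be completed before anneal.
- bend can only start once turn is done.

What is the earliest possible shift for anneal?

shift 3

Precedence pushes anneal to at least shift 3.
anneal at shift 3 is achievable: bend -> shift 5; drill -> shift 1; cut -> shift 6; anneal -> shift 3; deburr -> shift 7; turn -> shift 2; route -> shift 4.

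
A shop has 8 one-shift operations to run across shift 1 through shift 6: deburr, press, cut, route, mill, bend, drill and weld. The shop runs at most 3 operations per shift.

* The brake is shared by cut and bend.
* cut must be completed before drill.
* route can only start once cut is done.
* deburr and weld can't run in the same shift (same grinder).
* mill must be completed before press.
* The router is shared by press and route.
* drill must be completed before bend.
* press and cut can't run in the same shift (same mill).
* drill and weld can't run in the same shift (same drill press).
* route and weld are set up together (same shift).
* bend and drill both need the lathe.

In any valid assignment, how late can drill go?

Precedence pushes drill to at least shift 2; downstream work caps drill at shift 5.
drill at shift 5 is achievable: deburr in shift 1, press in shift 2, mill in shift 1, drill in shift 5, bend in shift 6, cut in shift 1, route in shift 3, weld in shift 3.

shift 5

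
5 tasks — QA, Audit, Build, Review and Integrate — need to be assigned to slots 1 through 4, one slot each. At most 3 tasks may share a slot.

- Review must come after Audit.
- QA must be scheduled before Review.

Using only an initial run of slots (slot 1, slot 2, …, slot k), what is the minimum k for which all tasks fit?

The precedence chain requires at least 2 distinct slots.
With at most 3 per slot and 5 tasks, at least 2 slots are needed.
2 works (last occupied slot: 2): for example Integrate in 2; QA in 1; Review in 2; Build in 1; Audit in 1.

2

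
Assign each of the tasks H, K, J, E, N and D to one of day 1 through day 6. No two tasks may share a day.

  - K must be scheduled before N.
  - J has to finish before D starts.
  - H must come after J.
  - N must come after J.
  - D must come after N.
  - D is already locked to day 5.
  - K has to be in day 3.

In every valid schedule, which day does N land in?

K is fixed at day 3 and must come before N, so N is at least day 4.
D is fixed at day 5 and must come after N, so N is at most day 4.
So N must be day 4.

day 4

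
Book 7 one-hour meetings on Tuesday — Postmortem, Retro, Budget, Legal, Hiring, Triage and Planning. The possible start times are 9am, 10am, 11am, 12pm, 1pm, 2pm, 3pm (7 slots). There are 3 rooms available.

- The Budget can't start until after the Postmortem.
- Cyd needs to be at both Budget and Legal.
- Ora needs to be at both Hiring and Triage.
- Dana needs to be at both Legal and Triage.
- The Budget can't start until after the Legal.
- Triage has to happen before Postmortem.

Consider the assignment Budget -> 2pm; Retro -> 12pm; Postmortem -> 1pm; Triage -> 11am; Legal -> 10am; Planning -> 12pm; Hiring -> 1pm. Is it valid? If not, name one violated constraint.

Yes

Triage has to happen before Postmortem — holds.
There are 3 rooms available — holds.
The Budget can't start until after the Postmortem — holds.
The Budget can't start until after the Legal — holds.
Dana needs to be at both Legal and Triage — holds.
Ora needs to be at both Hiring and Triage — holds.
Cyd needs to be at both Budget and Legal — holds.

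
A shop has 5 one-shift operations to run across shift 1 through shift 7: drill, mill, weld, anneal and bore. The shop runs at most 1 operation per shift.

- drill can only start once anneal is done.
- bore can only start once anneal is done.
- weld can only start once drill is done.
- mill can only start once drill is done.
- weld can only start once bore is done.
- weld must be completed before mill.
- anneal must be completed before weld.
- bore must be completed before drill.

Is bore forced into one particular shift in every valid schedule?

No

bore can be shift 2 (e.g. mill=shift 5; bore=shift 2; drill=shift 3; weld=shift 4; anneal=shift 1) or shift 3 (e.g. drill=shift 4; anneal=shift 1; mill=shift 6; weld=shift 5; bore=shift 3).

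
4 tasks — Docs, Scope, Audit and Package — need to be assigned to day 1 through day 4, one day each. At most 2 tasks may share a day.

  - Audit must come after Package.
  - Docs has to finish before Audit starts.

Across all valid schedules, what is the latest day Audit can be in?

day 4

Precedence pushes Audit to at least day 2.
Audit at day 4 is achievable: Audit=day 4; Package=day 1; Scope=day 2; Docs=day 1.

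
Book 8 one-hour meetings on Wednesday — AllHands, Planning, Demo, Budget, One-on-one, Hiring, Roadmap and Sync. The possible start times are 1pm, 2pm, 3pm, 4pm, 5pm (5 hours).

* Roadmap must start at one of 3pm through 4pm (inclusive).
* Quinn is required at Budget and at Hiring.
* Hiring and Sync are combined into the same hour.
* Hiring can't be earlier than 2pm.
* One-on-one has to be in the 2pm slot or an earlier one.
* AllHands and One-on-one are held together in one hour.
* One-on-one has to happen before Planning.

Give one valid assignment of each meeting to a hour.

Hiring in 2pm, Planning in 2pm, AllHands in 1pm, Sync in 2pm, One-on-one in 1pm, Roadmap in 3pm, Budget in 1pm, Demo in 1pm

Checking: One-on-one(1pm) before Planning(2pm); Budget(1pm) != Hiring(2pm); Hiring = Sync = 2pm; AllHands = One-on-one = 1pm; One-on-one=1pm in [1pm,2pm]; Hiring=2pm in [2pm,5pm]; Roadmap=3pm in [3pm,4pm].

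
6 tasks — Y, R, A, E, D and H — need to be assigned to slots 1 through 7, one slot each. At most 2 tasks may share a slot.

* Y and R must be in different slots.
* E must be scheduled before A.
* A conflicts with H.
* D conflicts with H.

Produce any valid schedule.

D in 3; R in 2; A in 2; E in 1; Y in 1; H in 4

Checking: E(1) before A(2); A(2) != H(4); Y(1) != R(2); D(3) != H(4); max 2 per slot (cap 2).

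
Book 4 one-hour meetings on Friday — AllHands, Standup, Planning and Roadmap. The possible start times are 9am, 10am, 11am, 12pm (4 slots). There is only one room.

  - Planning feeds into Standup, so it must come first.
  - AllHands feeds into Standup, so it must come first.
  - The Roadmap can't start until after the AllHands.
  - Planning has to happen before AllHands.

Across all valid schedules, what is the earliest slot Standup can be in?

Precedence pushes Standup to at least 11am.
Standup at 11am is achievable: Standup=11am, AllHands=10am, Roadmap=12pm, Planning=9am.

11am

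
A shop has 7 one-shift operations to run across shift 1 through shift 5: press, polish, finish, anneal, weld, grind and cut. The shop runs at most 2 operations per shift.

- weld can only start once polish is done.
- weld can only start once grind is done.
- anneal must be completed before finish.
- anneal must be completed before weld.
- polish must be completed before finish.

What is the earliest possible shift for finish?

Precedence pushes finish to at least shift 2.
finish at shift 2 is achievable: cut=shift 4, grind=shift 2, weld=shift 3, anneal=shift 1, press=shift 3, polish=shift 1, finish=shift 2.

shift 2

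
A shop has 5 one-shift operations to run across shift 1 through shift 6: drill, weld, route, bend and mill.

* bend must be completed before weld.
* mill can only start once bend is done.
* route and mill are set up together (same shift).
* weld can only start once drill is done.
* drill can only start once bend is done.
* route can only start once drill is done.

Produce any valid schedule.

mill=shift 3, route=shift 3, weld=shift 3, bend=shift 1, drill=shift 2

Checking: bend(shift 1) before drill(shift 2); drill(shift 2) before route(shift 3); bend(shift 1) before weld(shift 3); drill(shift 2) before weld(shift 3); bend(shift 1) before mill(shift 3); route = mill = shift 3.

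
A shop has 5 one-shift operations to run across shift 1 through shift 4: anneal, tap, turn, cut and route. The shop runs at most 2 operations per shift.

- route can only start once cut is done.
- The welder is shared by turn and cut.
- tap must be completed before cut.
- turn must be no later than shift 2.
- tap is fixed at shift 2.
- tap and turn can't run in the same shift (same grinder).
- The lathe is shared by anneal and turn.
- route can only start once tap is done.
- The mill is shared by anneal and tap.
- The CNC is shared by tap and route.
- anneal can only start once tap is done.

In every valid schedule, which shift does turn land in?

turn's window is shift 1–shift 2.
tap is fixed at shift 2, and turn can't share a shift with tap.
So turn must be shift 1.

shift 1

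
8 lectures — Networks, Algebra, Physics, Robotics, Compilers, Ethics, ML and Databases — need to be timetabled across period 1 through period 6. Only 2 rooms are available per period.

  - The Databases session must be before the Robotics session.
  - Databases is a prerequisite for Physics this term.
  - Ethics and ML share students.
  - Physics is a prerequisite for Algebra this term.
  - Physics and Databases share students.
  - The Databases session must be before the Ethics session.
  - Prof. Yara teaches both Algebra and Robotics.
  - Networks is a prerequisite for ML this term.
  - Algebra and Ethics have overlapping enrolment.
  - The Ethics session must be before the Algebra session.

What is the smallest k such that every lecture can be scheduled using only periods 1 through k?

4 periods

The precedence chain requires at least 3 distinct periods.
With at most 2 per period and 8 lectures, at least 4 periods are needed.
4 works (last occupied period: period 4): for example Physics=period 2; Ethics=period 2; Compilers=period 4; Algebra=period 3; Databases=period 1; Robotics=period 4; Networks=period 1; ML=period 3.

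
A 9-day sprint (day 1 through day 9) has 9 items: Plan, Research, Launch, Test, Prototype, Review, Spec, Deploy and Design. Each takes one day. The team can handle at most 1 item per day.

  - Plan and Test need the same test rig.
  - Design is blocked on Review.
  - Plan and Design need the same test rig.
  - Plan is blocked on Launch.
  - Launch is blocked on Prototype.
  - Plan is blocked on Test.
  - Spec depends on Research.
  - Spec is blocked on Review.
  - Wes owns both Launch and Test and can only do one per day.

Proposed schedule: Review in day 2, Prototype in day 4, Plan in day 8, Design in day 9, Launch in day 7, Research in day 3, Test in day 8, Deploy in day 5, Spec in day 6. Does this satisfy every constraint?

Spec is blocked on Review — holds.
Plan and Test need the same test rig — violated.
Plan and Design need the same test rig — holds.
Plan is blocked on Test — violated.
Spec depends on Research — holds.
Design is blocked on Review — holds.
Launch is blocked on Prototype — holds.
Plan is blocked on Launch — holds.
Wes owns both Launch and Test and can only do one per day — holds.
The team can handle at most 1 item per day — violated.

No — it violates: Plan and Test need the same test rig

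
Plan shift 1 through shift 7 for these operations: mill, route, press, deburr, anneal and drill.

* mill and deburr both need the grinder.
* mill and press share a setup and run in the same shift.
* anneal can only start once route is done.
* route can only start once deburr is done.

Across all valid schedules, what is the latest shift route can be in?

shift 6

Precedence pushes route to at least shift 2; downstream work caps route at shift 6.
route at shift 6 is achievable: deburr=shift 1, drill=shift 1, press=shift 2, anneal=shift 7, route=shift 6, mill=shift 2.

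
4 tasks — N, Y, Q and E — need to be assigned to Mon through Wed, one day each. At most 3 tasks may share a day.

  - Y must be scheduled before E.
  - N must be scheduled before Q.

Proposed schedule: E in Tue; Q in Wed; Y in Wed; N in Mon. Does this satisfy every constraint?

At most 3 tasks may share a day — holds.
Y must be scheduled before E — violated.
N must be scheduled before Q — holds.

Invalid. Y must be scheduled before E.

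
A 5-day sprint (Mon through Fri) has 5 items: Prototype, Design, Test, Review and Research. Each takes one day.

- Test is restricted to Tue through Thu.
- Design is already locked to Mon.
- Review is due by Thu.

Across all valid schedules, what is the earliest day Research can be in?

Mon

Research at Mon is achievable: Review=Mon, Research=Mon, Test=Tue, Design=Mon, Prototype=Mon.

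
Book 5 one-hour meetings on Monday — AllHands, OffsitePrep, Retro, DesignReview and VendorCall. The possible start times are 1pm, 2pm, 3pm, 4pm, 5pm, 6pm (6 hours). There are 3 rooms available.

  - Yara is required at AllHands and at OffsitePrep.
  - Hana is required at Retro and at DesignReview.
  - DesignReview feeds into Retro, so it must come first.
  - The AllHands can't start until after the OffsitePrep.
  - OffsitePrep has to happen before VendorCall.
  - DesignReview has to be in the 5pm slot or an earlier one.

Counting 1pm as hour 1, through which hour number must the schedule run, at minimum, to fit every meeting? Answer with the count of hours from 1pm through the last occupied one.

The precedence chain requires at least 2 distinct hours.
With at most 3 per hour and 5 meetings, at least 2 hours are needed.
2 works (last occupied hour: 2pm): for example VendorCall in 2pm; DesignReview in 1pm; OffsitePrep in 1pm; AllHands in 2pm; Retro in 2pm.

2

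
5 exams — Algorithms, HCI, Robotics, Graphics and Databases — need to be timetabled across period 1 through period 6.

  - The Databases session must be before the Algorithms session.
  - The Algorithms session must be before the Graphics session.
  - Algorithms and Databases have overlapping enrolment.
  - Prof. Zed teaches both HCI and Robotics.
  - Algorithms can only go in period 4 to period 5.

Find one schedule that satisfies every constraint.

HCI -> period 1, Databases -> period 1, Robotics -> period 2, Algorithms -> period 4, Graphics -> period 5

Checking: Algorithms(period 4) before Graphics(period 5); Databases(period 1) before Algorithms(period 4); Algorithms(period 4) != Databases(period 1); HCI(period 1) != Robotics(period 2); Algorithms=period 4 in [period 4,period 5].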